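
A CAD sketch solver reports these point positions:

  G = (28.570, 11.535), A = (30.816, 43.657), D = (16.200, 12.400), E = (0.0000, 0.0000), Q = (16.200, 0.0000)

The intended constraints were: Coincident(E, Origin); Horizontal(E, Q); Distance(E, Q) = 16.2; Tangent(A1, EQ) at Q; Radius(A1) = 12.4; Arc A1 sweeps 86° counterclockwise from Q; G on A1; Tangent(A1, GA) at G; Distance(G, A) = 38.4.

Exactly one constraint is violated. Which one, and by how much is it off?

Distance(G, A) = 38.4 — off by 6.20.

E = (0.00, 0.00) ✓; E.y = 0.00, Q.y = 0.00 ✓; |EQ| = 16.20 ✓; ∠(DQ, QE) = 90.00° ✓; |DQ| = 12.40 ✓; bearing(D→G) − bearing(D→Q) = 86.00° ✓; |DG| = 12.40 ✓; ∠(DG, GA) = 90.00° ✓; |GA| = 32.20 ✗.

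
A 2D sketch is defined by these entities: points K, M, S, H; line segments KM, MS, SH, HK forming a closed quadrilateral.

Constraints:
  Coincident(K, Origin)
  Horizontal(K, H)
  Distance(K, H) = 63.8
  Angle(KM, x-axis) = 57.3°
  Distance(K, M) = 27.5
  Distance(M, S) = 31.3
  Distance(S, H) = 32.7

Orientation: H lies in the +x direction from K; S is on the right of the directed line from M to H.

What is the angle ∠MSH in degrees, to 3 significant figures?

116°

K is at the origin; KH is horizontal with |KH| = 63.8 and H in +x, so H = (63.8, 0). KM runs at 57.3° with |KM| = 27.5, so M = (14.9, 23.1). S is determined by |MS| = 31.3 and |SH| = 32.7 together: it lies at the intersection of circle(M, 31.3) and circle(H, 32.7). With |MH| = 54.1, the foot of the radical line on MH is 26.2 from M and the perpendicular offset is √(31.3² − 26.2²) = 17.1. Taking the right-of-MH solution: S = (31.3, -3.50).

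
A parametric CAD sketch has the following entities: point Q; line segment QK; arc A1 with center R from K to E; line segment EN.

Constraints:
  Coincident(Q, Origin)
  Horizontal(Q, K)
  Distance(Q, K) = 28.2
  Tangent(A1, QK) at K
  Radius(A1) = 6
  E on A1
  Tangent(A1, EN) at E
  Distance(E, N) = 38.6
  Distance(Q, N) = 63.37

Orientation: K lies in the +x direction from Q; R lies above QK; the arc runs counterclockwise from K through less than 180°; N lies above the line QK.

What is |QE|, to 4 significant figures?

33.73

Checks: |RE| = 6.000 ✓; ∠(RE, EN) = 90.00° ✓; |EN| = 38.60 ✓; |QN| = 63.37 ✓.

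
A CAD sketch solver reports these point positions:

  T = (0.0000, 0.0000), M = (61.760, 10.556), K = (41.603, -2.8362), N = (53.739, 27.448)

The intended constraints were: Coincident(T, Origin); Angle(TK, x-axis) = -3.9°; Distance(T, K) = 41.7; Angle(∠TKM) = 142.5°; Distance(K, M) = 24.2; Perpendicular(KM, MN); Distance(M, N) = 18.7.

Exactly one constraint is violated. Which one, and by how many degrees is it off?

Perpendicular(KM, MN) — off by 8.20°.

T = (0.00, 0.00) ✓; TK at -3.900° ✓; |TK| = 41.70 ✓; ∠TKM = 142.5° ✓; |KM| = 24.20 ✓; ∠(KM, MN) = 81.80° ✗; |MN| = 18.70 ✓.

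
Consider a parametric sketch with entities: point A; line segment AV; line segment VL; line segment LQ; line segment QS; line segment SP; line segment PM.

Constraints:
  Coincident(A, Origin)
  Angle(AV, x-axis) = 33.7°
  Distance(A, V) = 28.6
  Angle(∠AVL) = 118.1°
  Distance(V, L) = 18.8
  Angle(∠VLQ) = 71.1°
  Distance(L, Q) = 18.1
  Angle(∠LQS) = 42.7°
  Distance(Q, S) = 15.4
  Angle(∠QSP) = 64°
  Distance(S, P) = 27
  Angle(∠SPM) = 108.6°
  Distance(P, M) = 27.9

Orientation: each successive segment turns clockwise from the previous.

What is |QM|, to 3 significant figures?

31.8

A is at the origin; AV runs at 33.7° with length 28.6, so V = (23.8, 15.9). ∠AVL = 118.1° gives VL at -28.2° from the x-axis; with |VL| = 18.8, L = (40.4, 6.98). ∠VLQ = 71.1° gives LQ at -137° from the x-axis; with |LQ| = 18.1, Q = (27.1, -5.34). ∠LQS = 42.7° gives QS at 85.6° from the x-axis; with |QS| = 15.4, S = (28.3, 10.0). ∠QSP = 64.0° gives SP at -30.4° from the x-axis; with |SP| = 27.0, P = (51.6, -3.64). ∠SPM = 108.6° gives PM at -102° from the x-axis; with |PM| = 27.9, M = (45.9, -31.0). Then |QM| = |M − Q| = 31.8.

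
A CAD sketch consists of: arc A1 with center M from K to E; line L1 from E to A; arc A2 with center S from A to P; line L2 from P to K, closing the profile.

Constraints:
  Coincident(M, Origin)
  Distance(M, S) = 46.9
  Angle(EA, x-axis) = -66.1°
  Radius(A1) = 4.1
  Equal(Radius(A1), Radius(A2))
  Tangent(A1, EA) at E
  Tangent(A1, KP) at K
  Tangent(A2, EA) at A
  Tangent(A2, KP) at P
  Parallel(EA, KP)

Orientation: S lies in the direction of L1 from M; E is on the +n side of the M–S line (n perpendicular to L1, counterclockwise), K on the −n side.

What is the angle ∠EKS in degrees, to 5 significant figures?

85.004°

M is at the origin and S lies 46.9 along u from M, so S = 46.9·u = (19.001, -42.879). Tangency of A1 to both parallel lines with radius 4.1 puts E and K at M ± 4.1·n: E = (3.7484, 1.6611), K = (-3.7484, -1.6611). Then cos ∠EKS = KE·KS / (|KE||KS|), giving 85.004°.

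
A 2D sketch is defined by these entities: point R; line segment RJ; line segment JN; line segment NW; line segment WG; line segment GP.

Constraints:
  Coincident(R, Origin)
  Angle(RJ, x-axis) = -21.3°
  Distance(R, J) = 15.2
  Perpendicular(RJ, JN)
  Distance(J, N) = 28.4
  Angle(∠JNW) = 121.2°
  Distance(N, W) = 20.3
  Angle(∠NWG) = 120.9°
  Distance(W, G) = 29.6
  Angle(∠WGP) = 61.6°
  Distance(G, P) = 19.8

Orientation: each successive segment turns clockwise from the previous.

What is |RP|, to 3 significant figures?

18.4

R is at the origin; RJ runs at -21.3° with length 15.2, so J = (14.2, -5.52). RJ ⟂ JN, so JN runs at -111°; with |JN| = 28.4, N = (3.85, -32.0). ∠JNW = 121.2° gives NW at -170° from the x-axis; with |NW| = 20.3, W = (-16.2, -35.5). ∠NWG = 120.9° gives WG at 131° from the x-axis; with |WG| = 29.6, G = (-35.5, -13.1). ∠WGP = 61.6° gives GP at 12.4° from the x-axis; with |GP| = 19.8, P = (-16.2, -8.81). Then |RP| = |P − R| = 18.4.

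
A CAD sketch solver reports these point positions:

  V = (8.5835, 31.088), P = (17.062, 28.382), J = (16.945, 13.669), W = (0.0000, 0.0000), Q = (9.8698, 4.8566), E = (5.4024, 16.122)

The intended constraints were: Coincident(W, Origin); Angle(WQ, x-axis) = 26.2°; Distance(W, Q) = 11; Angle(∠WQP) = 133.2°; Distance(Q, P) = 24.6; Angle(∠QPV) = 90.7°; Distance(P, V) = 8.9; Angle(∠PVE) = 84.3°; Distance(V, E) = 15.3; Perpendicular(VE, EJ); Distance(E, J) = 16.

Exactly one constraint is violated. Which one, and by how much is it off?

Distance(E, J) = 16 — off by 4.20.

W = (0.00, 0.00) ✓; WQ at 26.20° ✓; |WQ| = 11.00 ✓; ∠WQP = 133.2° ✓; |QP| = 24.60 ✓; ∠QPV = 90.70° ✓; |PV| = 8.900 ✓; ∠PVE = 84.30° ✓; |VE| = 15.30 ✓; ∠(VE, EJ) = 90.00° ✓; |EJ| = 11.80 ✗.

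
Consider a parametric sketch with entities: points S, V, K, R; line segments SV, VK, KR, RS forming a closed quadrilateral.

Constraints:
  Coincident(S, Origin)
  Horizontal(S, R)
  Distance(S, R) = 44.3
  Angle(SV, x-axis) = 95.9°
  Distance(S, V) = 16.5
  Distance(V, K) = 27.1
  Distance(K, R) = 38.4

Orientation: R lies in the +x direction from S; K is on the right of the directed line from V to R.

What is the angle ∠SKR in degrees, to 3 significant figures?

113°

Checks: |VK| = 27.10 ✓; |KR| = 38.40 ✓.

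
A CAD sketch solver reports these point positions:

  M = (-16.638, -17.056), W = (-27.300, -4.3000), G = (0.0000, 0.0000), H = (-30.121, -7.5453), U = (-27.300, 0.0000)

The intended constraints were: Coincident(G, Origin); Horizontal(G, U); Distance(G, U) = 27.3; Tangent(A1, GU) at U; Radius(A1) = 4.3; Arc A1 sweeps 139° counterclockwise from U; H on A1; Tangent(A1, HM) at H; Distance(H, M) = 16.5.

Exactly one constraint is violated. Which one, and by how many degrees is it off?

Tangent(A1, HM) at H — off by 5.80°.

G = (0.00, 0.00) ✓; G.y = 0.00, U.y = 0.00 ✓; |GU| = 27.30 ✓; ∠(WU, UG) = 90.00° ✓; |WU| = 4.300 ✓; bearing(W→H) − bearing(W→U) = 139.0° ✓; |WH| = 4.300 ✓; ∠(WH, HM) = 84.20° ✗; |HM| = 16.50 ✓.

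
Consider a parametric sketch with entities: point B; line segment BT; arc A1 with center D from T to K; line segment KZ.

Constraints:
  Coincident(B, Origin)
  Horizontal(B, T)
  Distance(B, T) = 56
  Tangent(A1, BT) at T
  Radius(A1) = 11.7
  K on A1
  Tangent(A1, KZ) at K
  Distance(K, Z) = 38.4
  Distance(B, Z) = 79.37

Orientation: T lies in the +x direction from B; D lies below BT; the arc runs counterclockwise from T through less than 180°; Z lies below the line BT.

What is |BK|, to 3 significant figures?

48.1

B is at the origin; BT is horizontal with |BT| = 56.0 and T on the +x side, so T = (56.0, 0.00). Tangency of A1 to BT means the radius DT is perpendicular to BT, so D = T + (0, -11.7) = (56.0, -11.7). Since DK ⟂ KZ (tangency), |DZ| = √(11.7² + 38.4²) = 40.1 regardless of where K sits on A1. So Z lies on both circle(B, 79.37) and circle(D, 40.1); the below-BT intersection is Z = (60.3, -51.6). K is the foot of the tangent from Z: K = (45.2, -16.3).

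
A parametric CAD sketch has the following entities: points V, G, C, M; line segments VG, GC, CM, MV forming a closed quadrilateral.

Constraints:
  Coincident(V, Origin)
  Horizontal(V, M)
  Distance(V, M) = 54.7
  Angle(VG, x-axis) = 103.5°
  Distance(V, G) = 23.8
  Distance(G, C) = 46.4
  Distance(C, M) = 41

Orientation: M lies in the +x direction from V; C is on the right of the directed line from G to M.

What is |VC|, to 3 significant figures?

24.5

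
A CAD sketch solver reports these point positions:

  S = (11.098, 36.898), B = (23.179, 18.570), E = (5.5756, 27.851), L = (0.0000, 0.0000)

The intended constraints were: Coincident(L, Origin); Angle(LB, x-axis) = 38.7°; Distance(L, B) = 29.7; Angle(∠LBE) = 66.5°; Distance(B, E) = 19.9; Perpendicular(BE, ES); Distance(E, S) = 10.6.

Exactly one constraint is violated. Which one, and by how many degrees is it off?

Perpendicular(BE, ES) — off by 3.60°.

L = (0.00, 0.00) ✓; LB at 38.70° ✓; |LB| = 29.70 ✓; ∠LBE = 66.50° ✓; |BE| = 19.90 ✓; ∠(BE, ES) = 93.60° ✗; |ES| = 10.60 ✓.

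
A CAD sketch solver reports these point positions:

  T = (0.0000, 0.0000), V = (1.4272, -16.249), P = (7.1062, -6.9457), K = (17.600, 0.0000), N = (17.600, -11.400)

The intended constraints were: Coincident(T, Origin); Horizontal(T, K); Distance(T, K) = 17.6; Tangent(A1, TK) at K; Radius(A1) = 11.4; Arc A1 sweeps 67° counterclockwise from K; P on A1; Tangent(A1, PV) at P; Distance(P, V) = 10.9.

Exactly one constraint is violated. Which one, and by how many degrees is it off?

Tangent(A1, PV) at P — off by 8.40°.

T = (0.00, 0.00) ✓; T.y = 0.00, K.y = 0.00 ✓; |TK| = 17.60 ✓; ∠(NK, KT) = 90.00° ✓; |NK| = 11.40 ✓; bearing(N→P) − bearing(N→K) = 67.00° ✓; |NP| = 11.40 ✓; ∠(NP, PV) = 98.40° ✗; |PV| = 10.90 ✓.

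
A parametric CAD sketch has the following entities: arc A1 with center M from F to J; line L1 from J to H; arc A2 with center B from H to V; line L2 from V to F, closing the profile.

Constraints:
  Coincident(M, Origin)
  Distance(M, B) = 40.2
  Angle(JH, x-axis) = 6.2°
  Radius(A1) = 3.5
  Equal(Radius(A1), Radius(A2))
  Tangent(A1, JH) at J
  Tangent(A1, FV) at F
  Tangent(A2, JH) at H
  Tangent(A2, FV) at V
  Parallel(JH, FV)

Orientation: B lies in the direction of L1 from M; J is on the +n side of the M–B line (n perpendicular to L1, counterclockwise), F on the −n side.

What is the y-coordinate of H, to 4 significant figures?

7.821

The slot axis is L1's direction at 6.2°, so u = (cos 6.2°, sin 6.2°) = (0.9942, 0.1080) and n = (−sin 6.2°, cos 6.2°) = (-0.1080, 0.9942). M is at the origin and B lies 40.2 along u from M, so B = 40.2·u = (39.96, 4.342). Tangency of A1 to both parallel lines with radius 3.5 puts J and F at M ± 3.5·n: J = (-0.3780, 3.480), F = (0.3780, -3.480). Equal radii place H and V the same way about B: H = B + 3.5·n = (39.59, 7.821), V = B − 3.5·n = (40.34, 0.8620). So H.y = 7.821.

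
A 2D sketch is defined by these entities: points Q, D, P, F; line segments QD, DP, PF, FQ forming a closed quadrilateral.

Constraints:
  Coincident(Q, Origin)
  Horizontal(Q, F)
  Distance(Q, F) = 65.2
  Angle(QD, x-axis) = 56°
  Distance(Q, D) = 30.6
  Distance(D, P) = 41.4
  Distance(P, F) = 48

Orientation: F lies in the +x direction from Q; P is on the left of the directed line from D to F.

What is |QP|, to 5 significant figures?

70.262

Q is at the origin; Q and F share the same y with |QF| = 65.2 and F in +x, so F = (65.2, 0). QD runs at 56.0° with |QD| = 30.6, so D = (17.111, 25.369). P is determined by |DP| = 41.4 and |PF| = 48.0 together: it lies at the intersection of circle(D, 41.4) and circle(F, 48.0). With |DF| = 54.370, the foot of the radical line on DF is 21.759 from D and the perpendicular offset is √(41.4² − 21.759²) = 35.221. Taking the left-of-DF solution: P = (52.790, 46.368).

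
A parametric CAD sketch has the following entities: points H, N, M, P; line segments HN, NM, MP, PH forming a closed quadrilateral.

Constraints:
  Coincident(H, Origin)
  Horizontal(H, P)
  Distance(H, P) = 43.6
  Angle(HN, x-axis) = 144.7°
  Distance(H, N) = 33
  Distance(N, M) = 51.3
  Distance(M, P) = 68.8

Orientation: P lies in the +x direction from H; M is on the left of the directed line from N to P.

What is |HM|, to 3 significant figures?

58.3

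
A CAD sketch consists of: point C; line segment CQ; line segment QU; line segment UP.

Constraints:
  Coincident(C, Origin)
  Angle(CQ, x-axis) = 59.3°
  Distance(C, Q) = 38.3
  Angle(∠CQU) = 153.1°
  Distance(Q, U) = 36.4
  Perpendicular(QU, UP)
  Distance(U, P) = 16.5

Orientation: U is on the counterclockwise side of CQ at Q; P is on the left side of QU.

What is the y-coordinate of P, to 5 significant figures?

70.346

C is at the origin; CQ runs at 59.3° with length 38.3, so Q = 38.3·(cos 59.3°, sin 59.3°) = (19.554, 32.932). ∠CQU = 153.1°, so QU runs at 59.3° + (180° − 153.1°) = 86.200° from the x-axis; with |QU| = 36.4, U = Q + 36.4·(cos 86.200°, sin 86.200°) = (21.966, 69.252). QU ⟂ UP; with |UP| = 16.5 on the left of QU, P = U + 16.5·(-0.99780, 0.066274) = (5.5024, 70.346). So P.y = 70.346.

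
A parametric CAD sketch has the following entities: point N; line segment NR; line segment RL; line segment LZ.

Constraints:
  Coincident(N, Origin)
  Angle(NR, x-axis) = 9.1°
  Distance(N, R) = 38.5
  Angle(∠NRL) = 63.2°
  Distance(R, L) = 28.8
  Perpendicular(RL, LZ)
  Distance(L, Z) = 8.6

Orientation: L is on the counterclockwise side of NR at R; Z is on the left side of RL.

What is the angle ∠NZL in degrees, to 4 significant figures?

156.1°

N is at the origin; NR runs at 9.1° with length 38.5, so R = 38.5·(cos 9.1°, sin 9.1°) = (38.02, 6.089). ∠NRL = 63.2°, so RL runs at 9.1° + (180° − 63.2°) = 125.9° from the x-axis; with |RL| = 28.8, L = R + 28.8·(cos 125.9°, sin 125.9°) = (21.13, 29.42). The perpendicularity gives LZ at right angles to RL; with |LZ| = 8.6 on the left of RL, Z = L + 8.6·(-0.8100, -0.5864) = (14.16, 24.38). Then cos ∠NZL = ZN·ZL / (|ZN||ZL|), giving 156.1°.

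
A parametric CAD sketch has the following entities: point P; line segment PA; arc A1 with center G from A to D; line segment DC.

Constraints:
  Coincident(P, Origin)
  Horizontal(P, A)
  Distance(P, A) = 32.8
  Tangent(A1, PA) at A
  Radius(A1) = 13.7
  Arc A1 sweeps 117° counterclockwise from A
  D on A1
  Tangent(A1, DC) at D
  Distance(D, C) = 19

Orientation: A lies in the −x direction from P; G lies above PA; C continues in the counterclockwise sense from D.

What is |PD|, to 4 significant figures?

28.65

P is at the origin; P and A share the same y with |PA| = 32.8 and A on the −x side, so A = (-32.80, 0.000). Since A1 is tangent to PA there, GA ⟂ PA, so G = A + (0, 13.7) = (-32.80, 13.70). On A1, A sits at bearing -90° from G; a 117° counterclockwise sweep puts D at bearing 27°, so D = G + 13.7·(cos 27°, sin 27°) = (-20.59, 19.92). Then |PD| = |D − P| = 28.65.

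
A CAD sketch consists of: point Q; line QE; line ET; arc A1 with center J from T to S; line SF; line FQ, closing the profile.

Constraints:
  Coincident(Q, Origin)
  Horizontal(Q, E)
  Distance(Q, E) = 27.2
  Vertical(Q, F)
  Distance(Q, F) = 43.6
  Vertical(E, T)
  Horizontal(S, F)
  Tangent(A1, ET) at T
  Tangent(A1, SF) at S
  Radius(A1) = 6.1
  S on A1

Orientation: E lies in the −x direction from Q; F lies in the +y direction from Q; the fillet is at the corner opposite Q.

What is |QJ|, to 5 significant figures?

43.029

QF is vertical with |QF| = 43.6 and F on the +y side, so F = (0.0000, 43.600). The virtual corner opposite Q is at (-27.200, 43.600). A1 meets ET tangentially, so JT is at right angles to ET and tangency of A1 to SF means the radius JS is perpendicular to SF, with radius 6.1, so the center J sits 6.1 in from both sides at J = (-21.100, 37.500). Then |QJ| = |J − Q| = 43.029.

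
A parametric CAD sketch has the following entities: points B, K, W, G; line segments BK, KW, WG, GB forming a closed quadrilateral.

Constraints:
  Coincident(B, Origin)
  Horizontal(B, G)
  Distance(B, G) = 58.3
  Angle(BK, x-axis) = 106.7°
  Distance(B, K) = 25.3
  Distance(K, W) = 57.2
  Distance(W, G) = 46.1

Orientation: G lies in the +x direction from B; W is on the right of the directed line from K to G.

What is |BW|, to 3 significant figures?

32.9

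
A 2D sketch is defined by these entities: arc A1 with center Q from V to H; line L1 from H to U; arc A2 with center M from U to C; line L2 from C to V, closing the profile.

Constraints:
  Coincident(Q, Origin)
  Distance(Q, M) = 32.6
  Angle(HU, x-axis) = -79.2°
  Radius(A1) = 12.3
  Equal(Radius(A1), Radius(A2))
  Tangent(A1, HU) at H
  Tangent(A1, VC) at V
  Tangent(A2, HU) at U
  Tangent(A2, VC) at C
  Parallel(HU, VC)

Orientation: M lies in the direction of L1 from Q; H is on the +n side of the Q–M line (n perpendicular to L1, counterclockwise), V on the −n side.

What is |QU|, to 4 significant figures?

34.84

The slot axis is L1's direction at -79.2°, so u = (cos -79.2°, sin -79.2°) = (0.1874, -0.9823) and n = (−sin -79.2°, cos -79.2°) = (0.9823, 0.1874). Q is at the origin and M lies 32.6 along u from Q, so M = 32.6·u = (6.109, -32.02). Tangency of A1 to both parallel lines with radius 12.3 puts H and V at Q ± 12.3·n: H = (12.08, 2.305), V = (-12.08, -2.305). Equal radii place U and C the same way about M: U = M + 12.3·n = (18.19, -29.72), C = M − 12.3·n = (-5.974, -34.33). Then |QU| = |U − Q| = 34.84.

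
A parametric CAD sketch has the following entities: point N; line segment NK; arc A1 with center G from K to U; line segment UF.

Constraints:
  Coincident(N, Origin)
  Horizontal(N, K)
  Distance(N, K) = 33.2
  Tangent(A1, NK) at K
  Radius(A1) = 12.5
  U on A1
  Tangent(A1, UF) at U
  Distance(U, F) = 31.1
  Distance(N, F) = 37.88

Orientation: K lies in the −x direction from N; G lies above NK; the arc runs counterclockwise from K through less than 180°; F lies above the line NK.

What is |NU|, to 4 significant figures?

22.98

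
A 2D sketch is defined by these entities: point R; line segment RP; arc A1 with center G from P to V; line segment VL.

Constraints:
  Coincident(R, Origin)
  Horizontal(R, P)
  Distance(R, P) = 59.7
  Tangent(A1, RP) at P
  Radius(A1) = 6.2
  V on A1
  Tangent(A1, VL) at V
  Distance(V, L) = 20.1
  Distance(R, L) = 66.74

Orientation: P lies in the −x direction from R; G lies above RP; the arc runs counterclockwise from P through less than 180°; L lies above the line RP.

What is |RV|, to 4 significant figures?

54.54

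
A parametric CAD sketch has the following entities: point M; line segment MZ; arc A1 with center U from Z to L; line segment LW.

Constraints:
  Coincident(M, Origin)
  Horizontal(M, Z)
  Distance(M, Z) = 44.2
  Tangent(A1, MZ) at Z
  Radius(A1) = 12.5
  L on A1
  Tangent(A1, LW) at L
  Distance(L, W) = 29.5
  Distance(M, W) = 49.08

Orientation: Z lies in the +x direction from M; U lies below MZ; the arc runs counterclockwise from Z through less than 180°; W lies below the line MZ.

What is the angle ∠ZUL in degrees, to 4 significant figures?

82.86°

M is at the origin; MZ is horizontal with |MZ| = 44.2 and Z on the +x side, so Z = (44.20, 0.000). A1 meets MZ tangentially, so UZ is at right angles to MZ, so U = Z + (0, -12.5) = (44.20, -12.50). Since UL ⟂ LW (tangency), |UW| = √(12.5² + 29.5²) = 32.04 regardless of where L sits on A1. So W lies on both circle(M, 49.08) and circle(U, 32.04); the below-MZ intersection is W = (28.13, -40.22). L is the foot of the tangent from W: L = (31.80, -10.95).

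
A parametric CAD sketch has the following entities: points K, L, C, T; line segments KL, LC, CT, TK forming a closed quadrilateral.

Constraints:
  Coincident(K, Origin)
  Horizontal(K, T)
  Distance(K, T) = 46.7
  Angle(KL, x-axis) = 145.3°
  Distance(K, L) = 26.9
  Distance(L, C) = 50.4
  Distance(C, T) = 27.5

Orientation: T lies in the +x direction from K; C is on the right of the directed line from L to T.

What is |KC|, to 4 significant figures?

23.64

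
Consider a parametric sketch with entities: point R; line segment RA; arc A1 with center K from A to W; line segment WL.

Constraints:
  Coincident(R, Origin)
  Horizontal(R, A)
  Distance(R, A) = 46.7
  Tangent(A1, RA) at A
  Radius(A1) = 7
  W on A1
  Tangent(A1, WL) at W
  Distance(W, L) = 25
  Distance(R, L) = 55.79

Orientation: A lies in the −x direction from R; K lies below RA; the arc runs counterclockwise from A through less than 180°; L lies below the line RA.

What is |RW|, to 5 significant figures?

54.114

R is at the origin; R and A share the same y with |RA| = 46.7 and A on the −x side, so A = (-46.700, 0.0000). Since A1 is tangent to RA there, KA ⟂ RA, so K = A + (0, -7) = (-46.700, -7.0000). Since KW ⟂ WL (tangency), |KL| = √(7.0² + 25.0²) = 25.962 regardless of where W sits on A1. So L lies on both circle(R, 55.79) and circle(K, 25.962); the below-RA intersection is L = (-45.050, -32.909). W is the foot of the tangent from L: W = (-53.307, -9.3120).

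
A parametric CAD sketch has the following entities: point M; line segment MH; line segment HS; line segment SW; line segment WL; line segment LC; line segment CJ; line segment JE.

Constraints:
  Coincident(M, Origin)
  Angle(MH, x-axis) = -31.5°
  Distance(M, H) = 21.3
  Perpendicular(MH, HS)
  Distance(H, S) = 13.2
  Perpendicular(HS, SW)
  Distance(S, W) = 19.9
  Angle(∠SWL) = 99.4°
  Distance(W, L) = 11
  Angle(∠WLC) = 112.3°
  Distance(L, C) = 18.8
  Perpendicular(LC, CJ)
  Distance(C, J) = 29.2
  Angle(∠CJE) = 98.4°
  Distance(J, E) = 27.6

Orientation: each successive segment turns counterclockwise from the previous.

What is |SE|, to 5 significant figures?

24.713

LC ⟂ CJ, so CJ runs at 26.800°; with |CJ| = 29.2, J = (35.429, -1.4060). ∠CJE = 98.4° gives JE at 108.40° from the x-axis; with |JE| = 27.6, E = (26.717, 24.783). Then |SE| = |E − S| = 24.713.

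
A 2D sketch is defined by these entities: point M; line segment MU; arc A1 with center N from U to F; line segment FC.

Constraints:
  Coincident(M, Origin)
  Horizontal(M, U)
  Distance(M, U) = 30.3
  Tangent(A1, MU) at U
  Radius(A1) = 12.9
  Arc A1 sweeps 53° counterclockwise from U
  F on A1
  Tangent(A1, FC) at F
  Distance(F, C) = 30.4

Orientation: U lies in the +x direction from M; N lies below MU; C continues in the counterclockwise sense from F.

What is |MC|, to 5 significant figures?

29.464

M is at the origin; M and U share the same y with |MU| = 30.3 and U on the +x side, so U = (30.300, 0.0000). Since A1 is tangent to MU there, NU ⟂ MU, so N = U + (0, -12.9) = (30.300, -12.900). On A1, U sits at bearing 90° from N; a 53° counterclockwise sweep puts F at bearing 143°, so F = N + 12.9·(cos 143°, sin 143°) = (19.998, -5.1366). Since A1 is tangent to FC there, NF ⟂ FC, so FC runs along (−sin 143°, cos 143°); with |FC| = 30.4, C = (1.7024, -29.415). Then |MC| = |C − M| = 29.464.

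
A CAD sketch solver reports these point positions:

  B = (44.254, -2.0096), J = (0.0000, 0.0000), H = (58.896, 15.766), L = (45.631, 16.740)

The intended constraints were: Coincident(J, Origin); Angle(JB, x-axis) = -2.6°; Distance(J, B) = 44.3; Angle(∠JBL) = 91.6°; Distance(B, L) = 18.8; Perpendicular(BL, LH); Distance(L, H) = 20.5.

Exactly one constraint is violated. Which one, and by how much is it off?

Distance(L, H) = 20.5 — off by 7.20.

J = (0.00, 0.00) ✓; JB at -2.600° ✓; |JB| = 44.30 ✓; ∠JBL = 91.60° ✓; |BL| = 18.80 ✓; ∠(BL, LH) = 90.00° ✓; |LH| = 13.30 ✗.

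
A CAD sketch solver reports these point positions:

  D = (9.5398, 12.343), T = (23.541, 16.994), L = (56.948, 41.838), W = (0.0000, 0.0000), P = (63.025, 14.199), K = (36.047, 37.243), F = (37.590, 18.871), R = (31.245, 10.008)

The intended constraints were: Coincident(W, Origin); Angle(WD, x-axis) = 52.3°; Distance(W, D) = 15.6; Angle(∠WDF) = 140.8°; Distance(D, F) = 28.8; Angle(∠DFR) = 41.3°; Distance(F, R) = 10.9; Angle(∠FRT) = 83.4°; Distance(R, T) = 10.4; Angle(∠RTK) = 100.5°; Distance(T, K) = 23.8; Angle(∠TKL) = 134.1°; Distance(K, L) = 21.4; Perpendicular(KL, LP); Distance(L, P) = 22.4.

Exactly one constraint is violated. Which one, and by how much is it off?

Distance(L, P) = 22.4 — off by 5.90.

W = (0.00, 0.00) ✓; WD at 52.30° ✓; |WD| = 15.60 ✓; ∠WDF = 140.8° ✓; |DF| = 28.80 ✓; ∠DFR = 41.30° ✓; |FR| = 10.90 ✓; ∠FRT = 83.40° ✓; |RT| = 10.40 ✓; ∠RTK = 100.5° ✓; |TK| = 23.80 ✓; ∠TKL = 134.1° ✓; |KL| = 21.40 ✓; ∠(KL, LP) = 90.00° ✓; |LP| = 28.30 ✗.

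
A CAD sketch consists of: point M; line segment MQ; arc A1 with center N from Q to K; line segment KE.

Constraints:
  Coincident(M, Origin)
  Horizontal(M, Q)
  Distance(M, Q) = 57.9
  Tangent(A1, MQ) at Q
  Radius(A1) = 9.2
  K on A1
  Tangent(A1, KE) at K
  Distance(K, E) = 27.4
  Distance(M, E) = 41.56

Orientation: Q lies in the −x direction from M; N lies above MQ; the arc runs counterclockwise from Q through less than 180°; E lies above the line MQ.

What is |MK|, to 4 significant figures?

50.88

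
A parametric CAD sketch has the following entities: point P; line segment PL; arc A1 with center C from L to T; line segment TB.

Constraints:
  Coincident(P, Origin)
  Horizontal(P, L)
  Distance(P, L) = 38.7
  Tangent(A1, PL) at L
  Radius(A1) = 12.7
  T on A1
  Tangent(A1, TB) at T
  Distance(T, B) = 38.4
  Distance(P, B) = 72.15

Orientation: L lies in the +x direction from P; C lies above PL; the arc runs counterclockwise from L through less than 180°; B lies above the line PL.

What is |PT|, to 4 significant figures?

53.00

Checks: ∠(CL, LP) = 90.00° ✓; |CT| = 12.70 ✓; ∠(CT, TB) = 90.00° ✓; |TB| = 38.40 ✓; |PB| = 72.15 ✓.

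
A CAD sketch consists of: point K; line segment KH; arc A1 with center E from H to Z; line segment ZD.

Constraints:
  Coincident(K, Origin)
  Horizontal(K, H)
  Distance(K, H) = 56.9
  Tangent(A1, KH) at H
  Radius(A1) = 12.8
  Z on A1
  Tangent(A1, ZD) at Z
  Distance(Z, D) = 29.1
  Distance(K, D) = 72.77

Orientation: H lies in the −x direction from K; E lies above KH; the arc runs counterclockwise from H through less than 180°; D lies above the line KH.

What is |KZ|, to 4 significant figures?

48.80

K is at the origin; K and H share the same y with |KH| = 56.9 and H on the −x side, so H = (-56.90, 0.000). A1 meets KH tangentially, so EH is at right angles to KH, so E = H + (0, 12.8) = (-56.90, 12.80). Since EZ ⟂ ZD (tangency), |ED| = √(12.8² + 29.1²) = 31.79 regardless of where Z sits on A1. So D lies on both circle(K, 72.77) and circle(E, 31.79); the above-KH intersection is D = (-57.51, 44.58). Z is the foot of the tangent from D: Z = (-45.28, 18.18).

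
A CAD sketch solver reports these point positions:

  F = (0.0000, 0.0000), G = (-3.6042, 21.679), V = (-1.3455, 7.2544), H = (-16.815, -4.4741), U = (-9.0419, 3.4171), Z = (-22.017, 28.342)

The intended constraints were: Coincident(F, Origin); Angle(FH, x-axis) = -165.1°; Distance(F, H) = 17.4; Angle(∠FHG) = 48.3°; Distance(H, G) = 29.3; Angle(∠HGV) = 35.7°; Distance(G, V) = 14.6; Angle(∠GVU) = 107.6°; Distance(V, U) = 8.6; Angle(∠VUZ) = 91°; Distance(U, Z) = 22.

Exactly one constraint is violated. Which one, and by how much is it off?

Distance(U, Z) = 22 — off by 6.10.

F = (0.00, 0.00) ✓; FH at -165.1° ✓; |FH| = 17.40 ✓; ∠FHG = 48.30° ✓; |HG| = 29.30 ✓; ∠HGV = 35.70° ✓; |GV| = 14.60 ✓; ∠GVU = 107.6° ✓; |VU| = 8.600 ✓; ∠VUZ = 91.00° ✓; |UZ| = 28.10 ✗.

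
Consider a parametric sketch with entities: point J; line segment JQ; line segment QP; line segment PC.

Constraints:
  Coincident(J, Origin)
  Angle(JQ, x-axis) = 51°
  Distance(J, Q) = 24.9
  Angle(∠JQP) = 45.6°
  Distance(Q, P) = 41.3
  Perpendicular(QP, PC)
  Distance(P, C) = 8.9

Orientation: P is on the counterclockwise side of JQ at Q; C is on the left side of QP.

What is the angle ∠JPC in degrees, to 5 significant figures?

53.312°

∠JQP = 45.6°, so QP runs at 51.0° + (180° − 45.6°) = 185.40° from the x-axis; with |QP| = 41.3, P = Q + 41.3·(cos 185.40°, sin 185.40°) = (-25.447, 15.464). QP ⟂ PC; with |PC| = 8.9 on the left of QP, C = P + 8.9·(0.094108, -0.99556) = (-24.609, 6.6038). Then cos ∠JPC = PJ·PC / (|PJ||PC|), giving 53.312°.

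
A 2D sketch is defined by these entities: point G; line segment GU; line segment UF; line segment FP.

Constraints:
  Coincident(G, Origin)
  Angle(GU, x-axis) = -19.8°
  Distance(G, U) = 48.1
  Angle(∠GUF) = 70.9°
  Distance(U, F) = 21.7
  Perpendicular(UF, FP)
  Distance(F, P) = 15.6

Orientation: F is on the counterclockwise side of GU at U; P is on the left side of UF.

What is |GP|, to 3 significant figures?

30.4

∠GUF = 70.9°, so UF runs at -19.8° + (180° − 70.9°) = 89.3° from the x-axis; with |UF| = 21.7, F = U + 21.7·(cos 89.3°, sin 89.3°) = (45.5, 5.41). UF is perpendicular to FP; with |FP| = 15.6 on the left of UF, P = F + 15.6·(-1.00, 0.0122) = (29.9, 5.60). Then |GP| = |P − G| = 30.4.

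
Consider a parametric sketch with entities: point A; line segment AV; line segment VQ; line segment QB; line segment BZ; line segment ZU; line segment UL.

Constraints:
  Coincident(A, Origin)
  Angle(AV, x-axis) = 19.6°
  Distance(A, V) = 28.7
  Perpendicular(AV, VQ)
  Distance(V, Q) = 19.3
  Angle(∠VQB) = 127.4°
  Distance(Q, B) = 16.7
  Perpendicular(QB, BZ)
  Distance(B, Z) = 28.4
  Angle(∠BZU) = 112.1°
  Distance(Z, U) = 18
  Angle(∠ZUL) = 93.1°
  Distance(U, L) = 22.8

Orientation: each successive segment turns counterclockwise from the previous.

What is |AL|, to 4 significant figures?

27.62

∠BZU = 112.1° gives ZU at -39.90° from the x-axis; with |ZU| = 18.0, U = (9.789, -5.672). ∠ZUL = 93.1° gives UL at 47.00° from the x-axis; with |UL| = 22.8, L = (25.34, 11.00). Then |AL| = |L − A| = 27.62.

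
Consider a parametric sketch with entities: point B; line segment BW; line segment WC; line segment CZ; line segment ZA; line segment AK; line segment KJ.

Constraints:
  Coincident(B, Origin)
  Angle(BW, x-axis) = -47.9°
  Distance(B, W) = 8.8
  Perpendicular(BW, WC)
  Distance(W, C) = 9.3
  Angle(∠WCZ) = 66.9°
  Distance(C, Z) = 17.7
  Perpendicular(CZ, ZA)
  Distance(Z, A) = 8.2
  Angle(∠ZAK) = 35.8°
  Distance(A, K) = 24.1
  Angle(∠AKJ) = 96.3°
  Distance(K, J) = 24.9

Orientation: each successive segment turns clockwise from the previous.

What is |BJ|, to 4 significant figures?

34.72

∠ZAK = 35.8° gives AK at -125.2° from the x-axis; with |AK| = 24.1, K = (-12.90, -13.05). ∠AKJ = 96.3° gives KJ at 151.1° from the x-axis; with |KJ| = 24.9, J = (-34.70, -1.018). Then |BJ| = |J − B| = 34.72.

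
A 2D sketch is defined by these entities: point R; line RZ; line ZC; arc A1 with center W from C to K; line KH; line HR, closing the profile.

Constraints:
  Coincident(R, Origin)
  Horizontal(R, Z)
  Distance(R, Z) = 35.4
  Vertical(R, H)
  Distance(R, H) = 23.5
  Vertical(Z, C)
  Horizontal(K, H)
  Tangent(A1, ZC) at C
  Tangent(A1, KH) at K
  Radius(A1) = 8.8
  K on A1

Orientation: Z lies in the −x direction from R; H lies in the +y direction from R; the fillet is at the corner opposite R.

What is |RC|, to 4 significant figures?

38.33

R is at the origin; RZ is horizontal with |RZ| = 35.4 and Z on the −x side, so Z = (-35.40, 0.000). RH is vertical with |RH| = 23.5 and H on the +y side, so H = (0.000, 23.50). The virtual corner opposite R is at (-35.40, 23.50). Tangency of A1 to ZC means the radius WC is perpendicular to ZC and A1 meets KH tangentially, so WK is at right angles to KH, with radius 8.8, so the center W sits 8.8 in from both sides at W = (-26.60, 14.70). That places the tangent points at C = (-35.40, 14.70) on ZC and K = (-26.60, 23.50) on KH. Then |RC| = |C − R| = 38.33.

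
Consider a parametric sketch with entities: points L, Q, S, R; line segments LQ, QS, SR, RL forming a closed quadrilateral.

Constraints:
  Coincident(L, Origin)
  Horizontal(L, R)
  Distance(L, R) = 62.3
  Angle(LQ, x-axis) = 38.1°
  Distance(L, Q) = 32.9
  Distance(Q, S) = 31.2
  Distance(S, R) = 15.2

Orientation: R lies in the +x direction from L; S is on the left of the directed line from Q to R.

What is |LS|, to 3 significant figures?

58.2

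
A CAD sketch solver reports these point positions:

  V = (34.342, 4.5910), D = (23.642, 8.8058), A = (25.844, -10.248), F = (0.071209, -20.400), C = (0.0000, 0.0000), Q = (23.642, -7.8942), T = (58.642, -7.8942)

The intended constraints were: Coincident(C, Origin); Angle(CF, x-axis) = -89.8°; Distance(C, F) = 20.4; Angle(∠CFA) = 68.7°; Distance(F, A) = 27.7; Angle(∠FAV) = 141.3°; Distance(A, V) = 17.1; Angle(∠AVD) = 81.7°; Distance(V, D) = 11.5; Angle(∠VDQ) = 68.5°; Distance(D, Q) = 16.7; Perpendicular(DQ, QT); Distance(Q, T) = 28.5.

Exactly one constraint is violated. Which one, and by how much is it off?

Distance(Q, T) = 28.5 — off by 6.50.

C = (0.00, 0.00) ✓; CF at -89.80° ✓; |CF| = 20.40 ✓; ∠CFA = 68.70° ✓; |FA| = 27.70 ✓; ∠FAV = 141.3° ✓; |AV| = 17.10 ✓; ∠AVD = 81.70° ✓; |VD| = 11.50 ✓; ∠VDQ = 68.50° ✓; |DQ| = 16.70 ✓; ∠(DQ, QT) = 90.00° ✓; |QT| = 35.00 ✗.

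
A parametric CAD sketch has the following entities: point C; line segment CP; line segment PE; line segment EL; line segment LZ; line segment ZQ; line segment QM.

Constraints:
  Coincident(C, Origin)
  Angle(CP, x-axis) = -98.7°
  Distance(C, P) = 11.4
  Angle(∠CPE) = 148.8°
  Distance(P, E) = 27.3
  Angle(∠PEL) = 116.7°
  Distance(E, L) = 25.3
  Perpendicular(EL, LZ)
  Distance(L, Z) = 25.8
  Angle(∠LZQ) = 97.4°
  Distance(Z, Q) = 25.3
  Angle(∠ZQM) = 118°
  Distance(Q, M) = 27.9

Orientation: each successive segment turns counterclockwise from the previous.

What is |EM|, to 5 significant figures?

17.156

∠LZQ = 97.4° gives ZQ at 168.40° from the x-axis; with |ZQ| = 25.3, Q = (11.061, -7.5257). ∠ZQM = 118.0° gives QM at -129.60° from the x-axis; with |QM| = 27.9, M = (-6.7229, -29.023). Then |EM| = |M − E| = 17.156.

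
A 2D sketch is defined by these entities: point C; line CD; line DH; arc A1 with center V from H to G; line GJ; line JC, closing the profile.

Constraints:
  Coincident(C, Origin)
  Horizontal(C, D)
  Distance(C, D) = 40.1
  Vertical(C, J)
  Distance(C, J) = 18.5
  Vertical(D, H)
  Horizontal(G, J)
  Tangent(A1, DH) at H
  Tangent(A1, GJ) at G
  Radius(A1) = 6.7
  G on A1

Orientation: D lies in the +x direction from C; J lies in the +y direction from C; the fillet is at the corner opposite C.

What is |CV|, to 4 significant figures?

35.42

C and J share the same x with |CJ| = 18.5 and J on the +y side, so J = (0.000, 18.50). The virtual corner opposite C is at (40.10, 18.50). Since A1 is tangent to DH there, VH ⟂ DH and since A1 is tangent to GJ there, VG ⟂ GJ, with radius 6.7, so the center V sits 6.7 in from both sides at V = (33.40, 11.80). Then |CV| = |V − C| = 35.42.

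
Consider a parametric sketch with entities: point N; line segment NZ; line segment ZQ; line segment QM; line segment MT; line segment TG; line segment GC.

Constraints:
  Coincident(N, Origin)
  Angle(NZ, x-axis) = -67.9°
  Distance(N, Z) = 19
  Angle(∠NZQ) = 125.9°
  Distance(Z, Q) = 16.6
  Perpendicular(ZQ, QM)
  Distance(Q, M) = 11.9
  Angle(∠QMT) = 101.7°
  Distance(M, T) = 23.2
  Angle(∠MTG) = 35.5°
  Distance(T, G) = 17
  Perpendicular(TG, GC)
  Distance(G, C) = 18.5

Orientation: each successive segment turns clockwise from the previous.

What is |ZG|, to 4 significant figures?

6.825

∠QMT = 101.7° gives MT at 69.70° from the x-axis; with |MT| = 23.2, T = (-3.691, -3.617). ∠MTG = 35.5° gives TG at -74.80° from the x-axis; with |TG| = 17.0, G = (0.7660, -20.02). Then |ZG| = |G − Z| = 6.825.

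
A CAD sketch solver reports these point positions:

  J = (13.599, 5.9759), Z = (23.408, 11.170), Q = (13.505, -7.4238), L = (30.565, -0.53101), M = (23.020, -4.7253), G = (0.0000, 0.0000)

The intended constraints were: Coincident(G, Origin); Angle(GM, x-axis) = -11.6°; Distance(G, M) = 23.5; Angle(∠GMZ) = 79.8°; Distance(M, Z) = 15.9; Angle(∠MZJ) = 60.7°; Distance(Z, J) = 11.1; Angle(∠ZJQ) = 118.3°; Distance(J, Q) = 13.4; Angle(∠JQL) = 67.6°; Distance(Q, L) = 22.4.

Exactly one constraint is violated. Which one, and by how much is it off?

Distance(Q, L) = 22.4 — off by 4.00.

G = (0.00, 0.00) ✓; GM at -11.60° ✓; |GM| = 23.50 ✓; ∠GMZ = 79.80° ✓; |MZ| = 15.90 ✓; ∠MZJ = 60.70° ✓; |ZJ| = 11.10 ✓; ∠ZJQ = 118.3° ✓; |JQ| = 13.40 ✓; ∠JQL = 67.60° ✓; |QL| = 18.40 ✗.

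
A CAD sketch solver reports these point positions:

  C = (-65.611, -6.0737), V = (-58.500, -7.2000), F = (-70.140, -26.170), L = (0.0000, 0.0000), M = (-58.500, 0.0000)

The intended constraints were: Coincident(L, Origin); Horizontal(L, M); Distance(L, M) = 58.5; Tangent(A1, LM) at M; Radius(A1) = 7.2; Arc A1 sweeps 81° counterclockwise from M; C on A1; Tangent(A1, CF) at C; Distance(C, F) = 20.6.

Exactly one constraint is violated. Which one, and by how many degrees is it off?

Tangent(A1, CF) at C — off by 3.70°.

L = (0.00, 0.00) ✓; L.y = 0.00, M.y = 0.00 ✓; |LM| = 58.50 ✓; ∠(VM, ML) = 90.00° ✓; |VM| = 7.200 ✓; bearing(V→C) − bearing(V→M) = 81.00° ✓; |VC| = 7.200 ✓; ∠(VC, CF) = 93.70° ✗; |CF| = 20.60 ✓.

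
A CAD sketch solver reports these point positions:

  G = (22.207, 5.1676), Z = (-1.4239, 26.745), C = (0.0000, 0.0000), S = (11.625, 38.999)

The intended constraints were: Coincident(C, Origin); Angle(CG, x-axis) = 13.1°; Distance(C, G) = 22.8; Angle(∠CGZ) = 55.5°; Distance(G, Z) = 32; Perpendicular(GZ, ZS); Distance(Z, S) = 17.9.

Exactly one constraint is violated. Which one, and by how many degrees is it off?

Perpendicular(GZ, ZS) — off by 4.40°.

C = (0.00, 0.00) ✓; CG at 13.10° ✓; |CG| = 22.80 ✓; ∠CGZ = 55.50° ✓; |GZ| = 32.00 ✓; ∠(GZ, ZS) = 94.40° ✗; |ZS| = 17.90 ✓.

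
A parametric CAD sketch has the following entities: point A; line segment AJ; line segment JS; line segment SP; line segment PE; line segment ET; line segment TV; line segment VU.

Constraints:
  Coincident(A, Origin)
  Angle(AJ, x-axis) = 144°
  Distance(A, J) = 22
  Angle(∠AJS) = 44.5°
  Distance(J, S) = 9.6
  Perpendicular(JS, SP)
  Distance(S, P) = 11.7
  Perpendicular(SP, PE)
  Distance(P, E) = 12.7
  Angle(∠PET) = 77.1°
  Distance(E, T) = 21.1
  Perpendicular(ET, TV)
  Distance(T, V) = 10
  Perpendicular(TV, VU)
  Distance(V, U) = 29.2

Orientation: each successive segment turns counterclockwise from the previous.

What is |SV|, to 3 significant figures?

6.86

A is at the origin; AJ runs at 144.0° with length 22.0, so J = (-17.8, 12.9). ∠AJS = 44.5° gives JS at -80.5° from the x-axis; with |JS| = 9.6, S = (-16.2, 3.46). The perpendicularity gives SP at right angles to JS, so SP runs at 9.50°; with |SP| = 11.7, P = (-4.67, 5.39). SP is perpendicular to PE, so PE runs at 99.5°; with |PE| = 12.7, E = (-6.77, 17.9). ∠PET = 77.1° gives ET at -158° from the x-axis; with |ET| = 21.1, T = (-26.3, 9.88). ET is perpendicular to TV, so TV runs at -67.6°; with |TV| = 10.0, V = (-22.5, 0.634). Then |SV| = |V − S| = 6.86.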